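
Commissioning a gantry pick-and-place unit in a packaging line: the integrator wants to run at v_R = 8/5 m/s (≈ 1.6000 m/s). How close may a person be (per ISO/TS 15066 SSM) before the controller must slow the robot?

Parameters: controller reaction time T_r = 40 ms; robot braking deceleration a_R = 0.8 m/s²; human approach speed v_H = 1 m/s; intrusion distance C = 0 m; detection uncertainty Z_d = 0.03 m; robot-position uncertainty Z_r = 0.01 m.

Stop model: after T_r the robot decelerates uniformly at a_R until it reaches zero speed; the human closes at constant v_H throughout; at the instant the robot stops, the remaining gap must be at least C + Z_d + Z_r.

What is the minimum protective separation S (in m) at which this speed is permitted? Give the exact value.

braking lasts T_s = (8/5)/(4/5) = 2.0000 s
robot in T_r: 1.6000·0.0400 = 0.0640 m
robot covers 1.6000·2.0000 − ½·0.8000·2.0000² = 1.6000 m while stopping
human closes 1.0000·2.0400 = 2.0400 m
C+Z_d+Z_r = 0.0000+0.0300+0.0100 = 0.0400 m
S_min ≈ 0.0640+1.6000+2.0400+0.0400  ⇒  S_min = 468/125 m

S_min = 468/125 m = 3.7440 m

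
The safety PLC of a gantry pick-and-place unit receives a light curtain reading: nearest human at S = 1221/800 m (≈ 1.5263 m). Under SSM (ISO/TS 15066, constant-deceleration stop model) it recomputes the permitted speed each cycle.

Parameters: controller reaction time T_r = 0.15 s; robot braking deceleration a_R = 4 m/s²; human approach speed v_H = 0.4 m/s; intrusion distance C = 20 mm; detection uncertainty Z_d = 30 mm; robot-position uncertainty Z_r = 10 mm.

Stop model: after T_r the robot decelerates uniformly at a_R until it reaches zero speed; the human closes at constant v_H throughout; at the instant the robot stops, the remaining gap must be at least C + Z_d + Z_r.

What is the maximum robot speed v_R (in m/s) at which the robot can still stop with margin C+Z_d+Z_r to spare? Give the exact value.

quadratic (1/8)·v² + (1/4)·v + (-45/32) = 0
  disc = (1/4)² − 4·(1/8)·(-45/32) = 49/64 ; √disc = 7/8
  v_R = (−(1/4) + 7/8) / (2·(1/8)) = 5/2 m/s
check:
T_s = v_R/a_R = (5/2)/4 = 0.6250 s
robot in T_r: 2.5000·0.1500 = 0.3750 m
robot covers 2.5000·0.6250 − ½·4.0000·0.6250² = 0.7812 m while stopping
human closes 0.4000·0.7750 = 0.3100 m
C+Z_d+Z_r = 0.0200+0.0300+0.0100 = 0.0600 m
sum ≈ 0.3750+0.7812+0.3100+0.0600 ≈ 1.5263 m = S ✓

v_R_max = 5/2 m/s = 2.5000 m/s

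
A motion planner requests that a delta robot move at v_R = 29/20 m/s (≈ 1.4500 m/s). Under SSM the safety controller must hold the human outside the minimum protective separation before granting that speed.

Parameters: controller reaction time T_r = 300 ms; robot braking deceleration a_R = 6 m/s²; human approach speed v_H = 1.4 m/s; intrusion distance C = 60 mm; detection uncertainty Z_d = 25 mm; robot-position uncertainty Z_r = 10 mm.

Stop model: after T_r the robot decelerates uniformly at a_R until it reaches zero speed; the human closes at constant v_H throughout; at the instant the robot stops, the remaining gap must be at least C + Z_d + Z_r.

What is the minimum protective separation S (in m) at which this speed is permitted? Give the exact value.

T_s = v_R/a_R = (29/20)/6 = 0.2417 s
reaction-phase robot travel = 1.4500·0.3000 = 0.4350 m
robot covers 1.4500·0.2417 − ½·6.0000·0.2417² = 0.1752 m while stopping
human over T_r+T_s: 1.4000·(0.3000+0.2417) = 0.7583 m
residual clearance needed = 0.0600+0.0250+0.0100 = 0.0950 m
S_min ≈ 0.4350+0.1752+0.7583+0.0950  ⇒  S_min = 281/192 m

S_min = 281/192 m = 1.4635 m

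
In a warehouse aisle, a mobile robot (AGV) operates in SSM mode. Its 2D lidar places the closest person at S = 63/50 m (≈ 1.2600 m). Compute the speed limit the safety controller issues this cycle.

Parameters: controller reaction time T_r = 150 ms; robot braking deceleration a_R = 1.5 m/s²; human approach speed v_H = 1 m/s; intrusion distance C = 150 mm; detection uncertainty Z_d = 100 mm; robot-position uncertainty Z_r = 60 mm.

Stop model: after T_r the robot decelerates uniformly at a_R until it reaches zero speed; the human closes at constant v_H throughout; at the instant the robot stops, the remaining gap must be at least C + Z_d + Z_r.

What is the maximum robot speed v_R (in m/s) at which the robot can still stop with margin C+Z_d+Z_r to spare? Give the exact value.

v_R_max = 3/4 m/s = 0.7500 m/s

quadratic (1/3)·v² + (49/60)·v + (-4/5) = 0
  disc = (49/60)² − 4·(1/3)·(-4/5) = 6241/3600 ; √disc = 79/60
  v_R = (−(49/60) + 79/60) / (2·(1/3)) = 3/4 m/s
check:
T_s = v_R/a_R = (3/4)/(3/2) = 0.5000 s
robot covers v_R·T_r = 0.7500·0.1500 = 0.1125 m before braking
braking distance = 0.7500²/(2·1.5000) = 0.1875 m
human closes 1.0000·0.6500 = 0.6500 m
margins: 0.1500+0.1000+0.0600 = 0.3100 m
sum ≈ 0.1125+0.1875+0.6500+0.3100 ≈ 1.2600 m = S ✓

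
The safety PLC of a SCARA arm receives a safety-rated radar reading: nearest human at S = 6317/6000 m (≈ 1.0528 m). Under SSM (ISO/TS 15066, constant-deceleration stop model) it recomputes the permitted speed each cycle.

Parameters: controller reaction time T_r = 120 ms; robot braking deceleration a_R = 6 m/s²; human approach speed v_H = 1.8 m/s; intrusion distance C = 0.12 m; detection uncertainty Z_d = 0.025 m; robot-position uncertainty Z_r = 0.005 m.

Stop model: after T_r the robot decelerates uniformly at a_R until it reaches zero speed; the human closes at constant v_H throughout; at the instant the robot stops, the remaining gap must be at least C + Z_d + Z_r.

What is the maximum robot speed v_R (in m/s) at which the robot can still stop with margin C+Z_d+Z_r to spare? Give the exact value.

v_R_max = 13/10 m/s = 1.3000 m/s

quadratic (1/12)·v² + (21/50)·v + (-4121/6000) = 0
  disc = (21/50)² − 4·(1/12)·(-4121/6000) = 36481/90000 ; √disc = 191/300
  v_R = (−(21/50) + 191/300) / (2·(1/12)) = 13/10 m/s
check:
braking lasts T_s = (13/10)/6 = 0.2167 s
reaction-phase robot travel = 1.3000·0.1200 = 0.1560 m
braking distance = 1.3000²/(2·6.0000) = 0.1408 m
human closes 1.8000·0.3367 = 0.6060 m
residual clearance needed = 0.1200+0.0250+0.0050 = 0.1500 m
sum ≈ 0.1560+0.1408+0.6060+0.1500 ≈ 1.0528 m = S ✓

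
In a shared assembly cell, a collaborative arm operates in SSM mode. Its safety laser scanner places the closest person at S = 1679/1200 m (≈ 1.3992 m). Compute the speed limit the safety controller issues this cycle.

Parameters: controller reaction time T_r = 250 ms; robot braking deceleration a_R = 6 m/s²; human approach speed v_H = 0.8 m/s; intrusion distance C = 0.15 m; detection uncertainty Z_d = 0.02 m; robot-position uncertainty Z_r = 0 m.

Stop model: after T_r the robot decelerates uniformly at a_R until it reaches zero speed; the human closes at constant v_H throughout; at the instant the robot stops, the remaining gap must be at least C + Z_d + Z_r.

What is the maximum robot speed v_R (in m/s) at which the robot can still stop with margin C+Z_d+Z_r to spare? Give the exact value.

v_R_max = 19/10 m/s = 1.9000 m/s

quadratic (1/12)·v² + (23/60)·v + (-247/240) = 0
  disc = (23/60)² − 4·(1/12)·(-247/240) = 49/100 ; √disc = 7/10
  v_R = (−(23/60) + 7/10) / (2·(1/12)) = 19/10 m/s
check:
braking lasts T_s = (19/10)/6 = 0.3167 s
robot covers v_R·T_r = 1.9000·0.2500 = 0.4750 m before braking
robot covers 1.9000·0.3167 − ½·6.0000·0.3167² = 0.3008 m while stopping
person approaches 0.8000·(0.2500+0.3167) = 0.4533 m
C+Z_d+Z_r = 0.1500+0.0200+0.0000 = 0.1700 m
sum ≈ 0.4750+0.3008+0.4533+0.1700 ≈ 1.3992 m = S ✓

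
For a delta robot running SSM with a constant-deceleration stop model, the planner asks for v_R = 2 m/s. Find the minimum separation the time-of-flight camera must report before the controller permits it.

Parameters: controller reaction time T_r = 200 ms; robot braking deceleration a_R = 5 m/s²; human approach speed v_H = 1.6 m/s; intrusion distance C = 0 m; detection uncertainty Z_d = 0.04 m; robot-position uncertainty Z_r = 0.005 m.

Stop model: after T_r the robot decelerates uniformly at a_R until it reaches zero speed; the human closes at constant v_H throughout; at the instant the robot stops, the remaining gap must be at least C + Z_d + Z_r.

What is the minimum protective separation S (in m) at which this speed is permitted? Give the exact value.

stop time T_s = 2/5 = 0.4000 s
reaction-phase robot travel = 2.0000·0.2000 = 0.4000 m
robot covers 2.0000·0.4000 − ½·5.0000·0.4000² = 0.4000 m while stopping
person approaches 1.6000·(0.2000+0.4000) = 0.9600 m
residual clearance needed = 0.0000+0.0400+0.0050 = 0.0450 m
S_min ≈ 0.4000+0.4000+0.9600+0.0450  ⇒  S_min = 361/200 m

S_min = 361/200 m = 1.8050 m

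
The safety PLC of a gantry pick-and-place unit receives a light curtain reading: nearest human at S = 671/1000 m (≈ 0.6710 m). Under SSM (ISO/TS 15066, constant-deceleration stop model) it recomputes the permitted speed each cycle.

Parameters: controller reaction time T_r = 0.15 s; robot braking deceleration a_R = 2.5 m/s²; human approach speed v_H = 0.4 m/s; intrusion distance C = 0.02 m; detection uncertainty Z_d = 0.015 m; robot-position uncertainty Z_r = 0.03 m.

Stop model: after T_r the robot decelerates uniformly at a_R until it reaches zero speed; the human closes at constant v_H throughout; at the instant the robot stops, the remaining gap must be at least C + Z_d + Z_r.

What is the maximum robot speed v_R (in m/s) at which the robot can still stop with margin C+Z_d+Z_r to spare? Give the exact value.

collect terms ⇒ (1/5)·v_R² + (31/100)·v_R + (-273/500) = 0
  disc = (31/100)² − 4·(1/5)·(-273/500) = 5329/10000 ; √disc = 73/100
  v_R = (−(31/100) + 73/100) / (2·(1/5)) = 21/20 m/s
check:
stop time T_s = (21/20)/(5/2) = 0.4200 s
robot covers v_R·T_r = 1.0500·0.1500 = 0.1575 m before braking
robot covers 1.0500·0.4200 − ½·2.5000·0.4200² = 0.2205 m while stopping
human closes 0.4000·0.5700 = 0.2280 m
margins: 0.0200+0.0150+0.0300 = 0.0650 m
sum ≈ 0.1575+0.2205+0.2280+0.0650 ≈ 0.6710 m = S ✓

v_R_max = 21/20 m/s = 1.0500 m/s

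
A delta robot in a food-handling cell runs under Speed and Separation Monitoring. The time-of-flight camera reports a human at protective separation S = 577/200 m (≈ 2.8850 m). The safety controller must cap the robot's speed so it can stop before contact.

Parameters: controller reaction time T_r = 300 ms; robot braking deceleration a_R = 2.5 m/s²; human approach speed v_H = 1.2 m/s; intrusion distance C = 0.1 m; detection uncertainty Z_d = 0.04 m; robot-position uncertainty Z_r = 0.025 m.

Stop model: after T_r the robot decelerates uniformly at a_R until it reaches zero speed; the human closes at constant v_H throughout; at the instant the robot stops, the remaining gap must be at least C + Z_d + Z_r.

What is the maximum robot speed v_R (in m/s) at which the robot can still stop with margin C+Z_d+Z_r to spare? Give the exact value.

at the boundary: (1/5)·v² + (39/50)·v + (-59/25) = 0
  disc = (39/50)² − 4·(1/5)·(-59/25) = 6241/2500 ; √disc = 79/50
  v_R = (−(39/50) + 79/50) / (2·(1/5)) = 2 m/s
check:
braking lasts T_s = 2/(5/2) = 0.8000 s
robot covers v_R·T_r = 2.0000·0.3000 = 0.6000 m before braking
braking distance = 2.0000²/(2·2.5000) = 0.8000 m
person approaches 1.2000·(0.3000+0.8000) = 1.3200 m
margins: 0.1000+0.0400+0.0250 = 0.1650 m
sum ≈ 0.6000+0.8000+1.3200+0.1650 ≈ 2.8850 m = S ✓

v_R_max = 2 m/s = 2.0000 m/s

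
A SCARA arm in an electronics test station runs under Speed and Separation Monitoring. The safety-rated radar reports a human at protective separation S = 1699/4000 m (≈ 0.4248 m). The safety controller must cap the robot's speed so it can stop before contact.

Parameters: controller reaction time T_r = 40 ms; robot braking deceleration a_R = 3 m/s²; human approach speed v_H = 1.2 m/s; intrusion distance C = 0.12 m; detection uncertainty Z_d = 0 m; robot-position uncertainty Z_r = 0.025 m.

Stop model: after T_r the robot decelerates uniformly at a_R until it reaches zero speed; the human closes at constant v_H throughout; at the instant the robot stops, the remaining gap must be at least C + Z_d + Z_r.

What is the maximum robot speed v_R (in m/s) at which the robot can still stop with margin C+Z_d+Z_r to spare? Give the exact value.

v_R_max = 9/20 m/s = 0.4500 m/s

at the boundary: (1/6)·v² + (11/25)·v + (-927/4000) = 0
  disc = (11/25)² − 4·(1/6)·(-927/4000) = 3481/10000 ; √disc = 59/100
  v_R = (−(11/25) + 59/100) / (2·(1/6)) = 9/20 m/s
check:
braking lasts T_s = (9/20)/3 = 0.1500 s
robot in T_r: 0.4500·0.0400 = 0.0180 m
robot covers 0.4500·0.1500 − ½·3.0000·0.1500² = 0.0338 m while stopping
human closes 1.2000·0.1900 = 0.2280 m
residual clearance needed = 0.1200+0.0000+0.0250 = 0.1450 m
sum ≈ 0.0180+0.0338+0.2280+0.1450 ≈ 0.4248 m = S ✓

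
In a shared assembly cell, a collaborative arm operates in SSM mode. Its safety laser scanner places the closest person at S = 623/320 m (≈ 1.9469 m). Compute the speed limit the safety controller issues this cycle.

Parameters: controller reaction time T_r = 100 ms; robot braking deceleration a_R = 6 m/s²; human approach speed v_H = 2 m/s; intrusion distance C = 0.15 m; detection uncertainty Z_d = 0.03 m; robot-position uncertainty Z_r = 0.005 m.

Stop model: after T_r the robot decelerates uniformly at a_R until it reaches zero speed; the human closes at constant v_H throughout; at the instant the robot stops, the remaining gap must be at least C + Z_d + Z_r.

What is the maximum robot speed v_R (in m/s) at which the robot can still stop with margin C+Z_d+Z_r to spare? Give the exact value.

at the boundary: (1/12)·v² + (13/30)·v + (-2499/1600) = 0
  disc = (13/30)² − 4·(1/12)·(-2499/1600) = 10201/14400 ; √disc = 101/120
  v_R = (−(13/30) + 101/120) / (2·(1/12)) = 49/20 m/s
check:
stop time T_s = (49/20)/6 = 0.4083 s
robot in T_r: 2.4500·0.1000 = 0.2450 m
robot covers 2.4500·0.4083 − ½·6.0000·0.4083² = 0.5002 m while stopping
person approaches 2.0000·(0.1000+0.4083) = 1.0167 m
C+Z_d+Z_r = 0.1500+0.0300+0.0050 = 0.1850 m
sum ≈ 0.2450+0.5002+1.0167+0.1850 ≈ 1.9469 m = S ✓

v_R_max = 49/20 m/s = 2.4500 m/s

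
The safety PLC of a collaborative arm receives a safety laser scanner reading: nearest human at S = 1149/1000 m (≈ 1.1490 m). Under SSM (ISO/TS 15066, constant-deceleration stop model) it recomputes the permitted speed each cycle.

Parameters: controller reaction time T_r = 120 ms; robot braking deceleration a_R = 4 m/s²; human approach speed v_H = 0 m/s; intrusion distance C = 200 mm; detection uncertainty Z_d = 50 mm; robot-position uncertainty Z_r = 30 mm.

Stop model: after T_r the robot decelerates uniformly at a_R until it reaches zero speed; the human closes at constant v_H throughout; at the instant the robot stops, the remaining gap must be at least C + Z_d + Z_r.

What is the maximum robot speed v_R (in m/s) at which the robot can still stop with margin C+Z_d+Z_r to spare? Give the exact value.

v_R_max = 11/5 m/s = 2.2000 m/s

at the boundary: (1/8)·v² + (3/25)·v + (-869/1000) = 0
  disc = (3/25)² − 4·(1/8)·(-869/1000) = 4489/10000 ; √disc = 67/100
  v_R = (−(3/25) + 67/100) / (2·(1/8)) = 11/5 m/s
check:
stop time T_s = (11/5)/4 = 0.5500 s
robot in T_r: 2.2000·0.1200 = 0.2640 m
robot covers 2.2000·0.5500 − ½·4.0000·0.5500² = 0.6050 m while stopping
person approaches 0.0000·(0.1200+0.5500) = 0.0000 m
C+Z_d+Z_r = 0.2000+0.0500+0.0300 = 0.2800 m
sum ≈ 0.2640+0.6050+0.0000+0.2800 ≈ 1.1490 m = S ✓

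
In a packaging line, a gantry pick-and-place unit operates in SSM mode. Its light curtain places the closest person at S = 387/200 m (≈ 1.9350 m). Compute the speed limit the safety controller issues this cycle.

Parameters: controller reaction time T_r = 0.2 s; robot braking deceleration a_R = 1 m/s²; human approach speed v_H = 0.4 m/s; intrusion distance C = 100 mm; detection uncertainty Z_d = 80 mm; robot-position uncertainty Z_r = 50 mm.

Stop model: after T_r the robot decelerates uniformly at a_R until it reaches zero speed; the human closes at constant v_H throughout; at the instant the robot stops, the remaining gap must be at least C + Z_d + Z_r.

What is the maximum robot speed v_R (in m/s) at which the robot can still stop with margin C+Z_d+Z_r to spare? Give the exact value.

quadratic (1/2)·v² + (3/5)·v + (-13/8) = 0
  disc = (3/5)² − 4·(1/2)·(-13/8) = 361/100 ; √disc = 19/10
  v_R = (−(3/5) + 19/10) / (2·(1/2)) = 13/10 m/s
check:
stop time T_s = (13/10)/1 = 1.3000 s
reaction-phase robot travel = 1.3000·0.2000 = 0.2600 m
braking distance = 1.3000²/(2·1.0000) = 0.8450 m
person approaches 0.4000·(0.2000+1.3000) = 0.6000 m
residual clearance needed = 0.1000+0.0800+0.0500 = 0.2300 m
sum ≈ 0.2600+0.8450+0.6000+0.2300 ≈ 1.9350 m = S ✓

v_R_max = 13/10 m/s = 1.3000 m/s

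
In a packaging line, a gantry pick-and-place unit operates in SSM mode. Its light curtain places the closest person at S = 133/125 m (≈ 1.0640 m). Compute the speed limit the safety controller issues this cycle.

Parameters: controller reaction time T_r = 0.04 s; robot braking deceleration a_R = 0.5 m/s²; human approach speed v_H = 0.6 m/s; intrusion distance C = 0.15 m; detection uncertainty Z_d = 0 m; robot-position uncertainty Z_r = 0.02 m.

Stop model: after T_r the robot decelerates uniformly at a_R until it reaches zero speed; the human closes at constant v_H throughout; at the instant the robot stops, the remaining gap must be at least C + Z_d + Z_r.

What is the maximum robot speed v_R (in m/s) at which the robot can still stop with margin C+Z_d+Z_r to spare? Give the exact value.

quadratic (1)·v² + (31/25)·v + (-87/100) = 0
  disc = (31/25)² − 4·(1)·(-87/100) = 3136/625 ; √disc = 56/25
  v_R = (−(31/25) + 56/25) / (2·(1)) = 1/2 m/s
check:
braking lasts T_s = (1/2)/(1/2) = 1.0000 s
robot covers v_R·T_r = 0.5000·0.0400 = 0.0200 m before braking
braking distance = 0.5000²/(2·0.5000) = 0.2500 m
person approaches 0.6000·(0.0400+1.0000) = 0.6240 m
C+Z_d+Z_r = 0.1500+0.0000+0.0200 = 0.1700 m
sum ≈ 0.0200+0.2500+0.6240+0.1700 ≈ 1.0640 m = S ✓

v_R_max = 1/2 m/s = 0.5000 m/s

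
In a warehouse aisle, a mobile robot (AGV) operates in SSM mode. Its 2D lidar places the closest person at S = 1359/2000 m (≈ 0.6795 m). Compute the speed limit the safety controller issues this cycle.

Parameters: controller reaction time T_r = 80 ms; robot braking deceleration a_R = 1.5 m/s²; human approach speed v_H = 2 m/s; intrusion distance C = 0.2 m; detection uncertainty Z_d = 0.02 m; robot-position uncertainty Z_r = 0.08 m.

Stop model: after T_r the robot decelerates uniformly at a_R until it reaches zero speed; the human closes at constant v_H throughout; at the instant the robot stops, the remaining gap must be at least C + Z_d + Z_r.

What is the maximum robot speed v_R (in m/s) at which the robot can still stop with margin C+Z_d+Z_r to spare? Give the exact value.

v_R_max = 3/20 m/s = 0.1500 m/s

at the boundary: (1/3)·v² + (106/75)·v + (-439/2000) = 0
  disc = (106/75)² − 4·(1/3)·(-439/2000) = 51529/22500 ; √disc = 227/150
  v_R = (−(106/75) + 227/150) / (2·(1/3)) = 3/20 m/s
check:
braking lasts T_s = (3/20)/(3/2) = 0.1000 s
robot covers v_R·T_r = 0.1500·0.0800 = 0.0120 m before braking
robot covers 0.1500·0.1000 − ½·1.5000·0.1000² = 0.0075 m while stopping
person approaches 2.0000·(0.0800+0.1000) = 0.3600 m
residual clearance needed = 0.2000+0.0200+0.0800 = 0.3000 m
sum ≈ 0.0120+0.0075+0.3600+0.3000 ≈ 0.6795 m = S ✓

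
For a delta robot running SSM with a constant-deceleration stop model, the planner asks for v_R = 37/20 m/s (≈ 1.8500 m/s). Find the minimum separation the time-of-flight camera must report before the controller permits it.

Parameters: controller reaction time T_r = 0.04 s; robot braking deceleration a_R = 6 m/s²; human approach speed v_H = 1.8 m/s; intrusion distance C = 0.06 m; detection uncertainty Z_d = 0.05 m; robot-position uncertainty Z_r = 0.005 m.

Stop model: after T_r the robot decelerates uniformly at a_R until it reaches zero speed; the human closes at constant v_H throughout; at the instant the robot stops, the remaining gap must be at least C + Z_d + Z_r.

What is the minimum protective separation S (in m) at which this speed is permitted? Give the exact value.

stop time T_s = (37/20)/6 = 0.3083 s
robot covers v_R·T_r = 1.8500·0.0400 = 0.0740 m before braking
braking distance = 1.8500²/(2·6.0000) = 0.2852 m
human closes 1.8000·0.3483 = 0.6270 m
residual clearance needed = 0.0600+0.0500+0.0050 = 0.1150 m
S_min ≈ 0.0740+0.2852+0.6270+0.1150  ⇒  S_min = 26429/24000 m

S_min = 26429/24000 m = 1.1012 m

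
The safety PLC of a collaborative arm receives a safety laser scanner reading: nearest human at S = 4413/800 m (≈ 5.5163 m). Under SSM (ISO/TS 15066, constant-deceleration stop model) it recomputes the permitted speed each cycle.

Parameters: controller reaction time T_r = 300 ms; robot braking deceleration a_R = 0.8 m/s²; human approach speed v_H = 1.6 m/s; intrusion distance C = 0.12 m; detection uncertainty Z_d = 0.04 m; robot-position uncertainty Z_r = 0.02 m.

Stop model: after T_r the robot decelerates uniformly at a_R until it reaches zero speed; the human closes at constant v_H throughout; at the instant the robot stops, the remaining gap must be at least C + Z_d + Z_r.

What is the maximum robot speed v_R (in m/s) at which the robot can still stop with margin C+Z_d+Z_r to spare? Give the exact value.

v_R_max = 3/2 m/s = 1.5000 m/s

at the boundary: (5/8)·v² + (23/10)·v + (-777/160) = 0
  disc = (23/10)² − 4·(5/8)·(-777/160) = 27889/1600 ; √disc = 167/40
  v_R = (−(23/10) + 167/40) / (2·(5/8)) = 3/2 m/s
check:
stop time T_s = (3/2)/(4/5) = 1.8750 s
robot in T_r: 1.5000·0.3000 = 0.4500 m
robot covers 1.5000·1.8750 − ½·0.8000·1.8750² = 1.4062 m while stopping
human over T_r+T_s: 1.6000·(0.3000+1.8750) = 3.4800 m
margins: 0.1200+0.0400+0.0200 = 0.1800 m
sum ≈ 0.4500+1.4062+3.4800+0.1800 ≈ 5.5163 m = S ✓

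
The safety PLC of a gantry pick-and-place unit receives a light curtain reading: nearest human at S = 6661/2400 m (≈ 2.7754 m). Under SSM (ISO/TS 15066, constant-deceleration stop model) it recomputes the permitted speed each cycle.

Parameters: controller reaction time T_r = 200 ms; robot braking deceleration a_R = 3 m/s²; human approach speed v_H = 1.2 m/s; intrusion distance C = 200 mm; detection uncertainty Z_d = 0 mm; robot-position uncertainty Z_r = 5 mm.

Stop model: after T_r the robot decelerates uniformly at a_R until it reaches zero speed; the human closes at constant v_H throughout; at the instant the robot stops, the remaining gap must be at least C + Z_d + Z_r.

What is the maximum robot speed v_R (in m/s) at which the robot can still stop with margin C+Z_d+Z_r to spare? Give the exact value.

collect terms ⇒ (1/6)·v_R² + (3/5)·v_R + (-5593/2400) = 0
  disc = (3/5)² − 4·(1/6)·(-5593/2400) = 6889/3600 ; √disc = 83/60
  v_R = (−(3/5) + 83/60) / (2·(1/6)) = 47/20 m/s
check:
T_s = v_R/a_R = (47/20)/3 = 0.7833 s
robot covers v_R·T_r = 2.3500·0.2000 = 0.4700 m before braking
braking distance = 2.3500²/(2·3.0000) = 0.9204 m
person approaches 1.2000·(0.2000+0.7833) = 1.1800 m
margins: 0.2000+0.0000+0.0050 = 0.2050 m
sum ≈ 0.4700+0.9204+1.1800+0.2050 ≈ 2.7754 m = S ✓

v_R_max = 47/20 m/s = 2.3500 m/s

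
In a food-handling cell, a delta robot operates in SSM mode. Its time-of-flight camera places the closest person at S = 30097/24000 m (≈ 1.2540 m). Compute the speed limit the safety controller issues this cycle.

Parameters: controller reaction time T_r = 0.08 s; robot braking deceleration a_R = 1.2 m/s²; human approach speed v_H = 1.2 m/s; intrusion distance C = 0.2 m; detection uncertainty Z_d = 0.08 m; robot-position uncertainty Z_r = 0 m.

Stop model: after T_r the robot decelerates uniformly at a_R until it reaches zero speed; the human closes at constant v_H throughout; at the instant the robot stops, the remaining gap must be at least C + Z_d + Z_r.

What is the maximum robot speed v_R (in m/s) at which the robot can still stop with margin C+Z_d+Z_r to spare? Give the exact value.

v_R_max = 13/20 m/s = 0.6500 m/s

quadratic (5/12)·v² + (27/25)·v + (-21073/24000) = 0
  disc = (27/25)² − 4·(5/12)·(-21073/24000) = 946729/360000 ; √disc = 973/600
  v_R = (−(27/25) + 973/600) / (2·(5/12)) = 13/20 m/s
check:
stop time T_s = (13/20)/(6/5) = 0.5417 s
reaction-phase robot travel = 0.6500·0.0800 = 0.0520 m
braking distance = 0.6500²/(2·1.2000) = 0.1760 m
human over T_r+T_s: 1.2000·(0.0800+0.5417) = 0.7460 m
margins: 0.2000+0.0800+0.0000 = 0.2800 m
sum ≈ 0.0520+0.1760+0.7460+0.2800 ≈ 1.2540 m = S ✓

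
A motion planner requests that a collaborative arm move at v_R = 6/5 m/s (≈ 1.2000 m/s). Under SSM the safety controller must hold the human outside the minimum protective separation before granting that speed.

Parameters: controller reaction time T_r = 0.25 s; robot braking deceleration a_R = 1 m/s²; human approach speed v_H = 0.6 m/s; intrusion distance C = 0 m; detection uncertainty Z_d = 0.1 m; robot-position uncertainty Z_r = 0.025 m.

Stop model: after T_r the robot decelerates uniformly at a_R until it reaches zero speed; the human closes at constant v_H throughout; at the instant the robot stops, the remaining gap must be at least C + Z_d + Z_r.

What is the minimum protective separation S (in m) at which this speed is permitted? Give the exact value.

braking lasts T_s = (6/5)/1 = 1.2000 s
reaction-phase robot travel = 1.2000·0.2500 = 0.3000 m
braking distance = 1.2000²/(2·1.0000) = 0.7200 m
human over T_r+T_s: 0.6000·(0.2500+1.2000) = 0.8700 m
residual clearance needed = 0.0000+0.1000+0.0250 = 0.1250 m
S_min ≈ 0.3000+0.7200+0.8700+0.1250  ⇒  S_min = 403/200 m

S_min = 403/200 m = 2.0150 m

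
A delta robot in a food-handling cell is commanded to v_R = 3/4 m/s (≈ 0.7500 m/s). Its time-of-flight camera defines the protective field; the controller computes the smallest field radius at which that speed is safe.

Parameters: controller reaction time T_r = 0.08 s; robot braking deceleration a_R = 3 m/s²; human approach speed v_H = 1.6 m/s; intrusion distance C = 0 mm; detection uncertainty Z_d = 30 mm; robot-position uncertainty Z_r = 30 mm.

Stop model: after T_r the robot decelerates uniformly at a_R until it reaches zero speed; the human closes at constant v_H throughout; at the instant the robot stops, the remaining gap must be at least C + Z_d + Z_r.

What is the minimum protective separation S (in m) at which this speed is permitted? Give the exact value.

braking lasts T_s = (3/4)/3 = 0.2500 s
robot in T_r: 0.7500·0.0800 = 0.0600 m
braking distance = 0.7500²/(2·3.0000) = 0.0938 m
human closes 1.6000·0.3300 = 0.5280 m
margins: 0.0000+0.0300+0.0300 = 0.0600 m
S_min ≈ 0.0600+0.0938+0.5280+0.0600  ⇒  S_min = 2967/4000 m

S_min = 2967/4000 m = 0.7418 m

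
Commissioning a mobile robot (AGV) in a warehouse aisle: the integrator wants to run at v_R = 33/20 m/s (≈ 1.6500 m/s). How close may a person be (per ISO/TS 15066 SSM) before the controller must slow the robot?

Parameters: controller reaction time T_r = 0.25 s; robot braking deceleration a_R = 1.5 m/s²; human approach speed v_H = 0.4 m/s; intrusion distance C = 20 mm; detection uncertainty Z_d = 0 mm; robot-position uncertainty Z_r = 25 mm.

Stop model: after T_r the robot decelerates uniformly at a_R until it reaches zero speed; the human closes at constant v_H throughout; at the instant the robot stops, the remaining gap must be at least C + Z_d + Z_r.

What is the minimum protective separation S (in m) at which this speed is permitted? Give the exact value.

stop time T_s = (33/20)/(3/2) = 1.1000 s
reaction-phase robot travel = 1.6500·0.2500 = 0.4125 m
braking distance = 1.6500²/(2·1.5000) = 0.9075 m
person approaches 0.4000·(0.2500+1.1000) = 0.5400 m
margins: 0.0200+0.0000+0.0250 = 0.0450 m
S_min ≈ 0.4125+0.9075+0.5400+0.0450  ⇒  S_min = 381/200 m

S_min = 381/200 m = 1.9050 m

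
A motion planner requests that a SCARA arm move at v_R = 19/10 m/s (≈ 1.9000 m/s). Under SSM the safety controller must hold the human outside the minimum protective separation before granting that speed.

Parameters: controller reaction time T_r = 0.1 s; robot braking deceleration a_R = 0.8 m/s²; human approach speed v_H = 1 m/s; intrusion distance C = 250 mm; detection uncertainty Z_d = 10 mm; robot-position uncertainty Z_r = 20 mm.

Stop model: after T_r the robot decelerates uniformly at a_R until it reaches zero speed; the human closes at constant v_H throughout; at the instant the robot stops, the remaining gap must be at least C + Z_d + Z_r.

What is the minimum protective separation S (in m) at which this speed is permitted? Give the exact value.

S_min = 4161/800 m = 5.2012 m

braking lasts T_s = (19/10)/(4/5) = 2.3750 s
reaction-phase robot travel = 1.9000·0.1000 = 0.1900 m
braking distance = 1.9000²/(2·0.8000) = 2.2563 m
human over T_r+T_s: 1.0000·(0.1000+2.3750) = 2.4750 m
margins: 0.2500+0.0100+0.0200 = 0.2800 m
S_min ≈ 0.1900+2.2563+2.4750+0.2800  ⇒  S_min = 4161/800 m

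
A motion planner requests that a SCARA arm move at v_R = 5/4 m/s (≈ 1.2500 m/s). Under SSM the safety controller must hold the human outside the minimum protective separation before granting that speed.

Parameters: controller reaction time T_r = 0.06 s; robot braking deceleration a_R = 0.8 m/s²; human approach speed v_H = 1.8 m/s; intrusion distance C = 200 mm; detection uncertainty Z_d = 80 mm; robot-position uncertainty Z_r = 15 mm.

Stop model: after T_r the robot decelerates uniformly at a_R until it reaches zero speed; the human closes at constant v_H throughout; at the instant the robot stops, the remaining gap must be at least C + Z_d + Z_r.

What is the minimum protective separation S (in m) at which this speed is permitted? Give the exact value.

S_min = 68273/16000 m = 4.2671 m

stop time T_s = (5/4)/(4/5) = 1.5625 s
robot covers v_R·T_r = 1.2500·0.0600 = 0.0750 m before braking
braking distance = 1.2500²/(2·0.8000) = 0.9766 m
human closes 1.8000·1.6225 = 2.9205 m
margins: 0.2000+0.0800+0.0150 = 0.2950 m
S_min ≈ 0.0750+0.9766+2.9205+0.2950  ⇒  S_min = 68273/16000 m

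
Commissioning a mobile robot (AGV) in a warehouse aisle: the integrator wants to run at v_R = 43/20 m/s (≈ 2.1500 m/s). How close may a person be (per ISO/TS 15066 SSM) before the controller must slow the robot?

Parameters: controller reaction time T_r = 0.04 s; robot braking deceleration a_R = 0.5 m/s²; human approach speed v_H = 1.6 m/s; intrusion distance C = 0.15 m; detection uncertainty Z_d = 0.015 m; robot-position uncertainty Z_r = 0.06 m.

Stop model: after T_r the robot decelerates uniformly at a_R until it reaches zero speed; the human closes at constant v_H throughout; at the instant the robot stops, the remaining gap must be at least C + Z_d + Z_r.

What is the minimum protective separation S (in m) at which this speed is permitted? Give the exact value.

S_min = 4751/400 m = 11.8775 m

braking lasts T_s = (43/20)/(1/2) = 4.3000 s
reaction-phase robot travel = 2.1500·0.0400 = 0.0860 m
braking distance = 2.1500²/(2·0.5000) = 4.6225 m
person approaches 1.6000·(0.0400+4.3000) = 6.9440 m
residual clearance needed = 0.1500+0.0150+0.0600 = 0.2250 m
S_min ≈ 0.0860+4.6225+6.9440+0.2250  ⇒  S_min = 4751/400 m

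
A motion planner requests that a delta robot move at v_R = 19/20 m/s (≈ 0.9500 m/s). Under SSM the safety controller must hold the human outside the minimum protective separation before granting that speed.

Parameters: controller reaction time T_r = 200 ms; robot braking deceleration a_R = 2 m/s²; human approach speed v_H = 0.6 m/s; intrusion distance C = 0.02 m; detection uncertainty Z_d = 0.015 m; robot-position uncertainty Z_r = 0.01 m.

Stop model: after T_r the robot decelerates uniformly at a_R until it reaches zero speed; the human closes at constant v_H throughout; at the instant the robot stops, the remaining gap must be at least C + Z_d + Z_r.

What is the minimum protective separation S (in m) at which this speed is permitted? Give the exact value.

S_min = 277/320 m = 0.8656 m

braking lasts T_s = (19/20)/2 = 0.4750 s
reaction-phase robot travel = 0.9500·0.2000 = 0.1900 m
braking distance = 0.9500²/(2·2.0000) = 0.2256 m
human closes 0.6000·0.6750 = 0.4050 m
residual clearance needed = 0.0200+0.0150+0.0100 = 0.0450 m
S_min ≈ 0.1900+0.2256+0.4050+0.0450  ⇒  S_min = 277/320 m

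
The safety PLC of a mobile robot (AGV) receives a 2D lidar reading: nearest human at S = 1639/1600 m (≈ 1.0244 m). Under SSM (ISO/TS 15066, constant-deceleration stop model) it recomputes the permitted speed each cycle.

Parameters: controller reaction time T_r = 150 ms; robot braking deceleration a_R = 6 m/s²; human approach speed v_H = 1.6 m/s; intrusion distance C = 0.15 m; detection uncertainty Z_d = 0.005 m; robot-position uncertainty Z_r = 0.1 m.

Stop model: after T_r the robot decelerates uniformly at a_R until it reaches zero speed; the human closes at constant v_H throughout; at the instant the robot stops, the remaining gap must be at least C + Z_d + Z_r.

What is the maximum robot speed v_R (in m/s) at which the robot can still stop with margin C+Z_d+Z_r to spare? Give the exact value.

collect terms ⇒ (1/12)·v_R² + (5/12)·v_R + (-847/1600) = 0
  disc = (5/12)² − 4·(1/12)·(-847/1600) = 5041/14400 ; √disc = 71/120
  v_R = (−(5/12) + 71/120) / (2·(1/12)) = 21/20 m/s
check:
stop time T_s = (21/20)/6 = 0.1750 s
reaction-phase robot travel = 1.0500·0.1500 = 0.1575 m
robot under decel: 1.0500²/(2·6.0000) = 0.0919 m
human over T_r+T_s: 1.6000·(0.1500+0.1750) = 0.5200 m
margins: 0.1500+0.0050+0.1000 = 0.2550 m
sum ≈ 0.1575+0.0919+0.5200+0.2550 ≈ 1.0244 m = S ✓

v_R_max = 21/20 m/s = 1.0500 m/s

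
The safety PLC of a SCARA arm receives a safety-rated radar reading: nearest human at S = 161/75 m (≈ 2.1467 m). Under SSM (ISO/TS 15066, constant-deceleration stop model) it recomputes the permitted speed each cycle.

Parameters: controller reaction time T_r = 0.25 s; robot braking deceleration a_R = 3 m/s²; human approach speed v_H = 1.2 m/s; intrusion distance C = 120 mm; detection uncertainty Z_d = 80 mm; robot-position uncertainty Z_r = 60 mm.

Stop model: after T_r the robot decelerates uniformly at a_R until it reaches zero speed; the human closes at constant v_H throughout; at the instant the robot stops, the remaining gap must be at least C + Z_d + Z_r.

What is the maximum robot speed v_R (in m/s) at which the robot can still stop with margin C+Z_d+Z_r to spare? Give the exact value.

v_R_max = 17/10 m/s = 1.7000 m/s

quadratic (1/6)·v² + (13/20)·v + (-119/75) = 0
  disc = (13/20)² − 4·(1/6)·(-119/75) = 5329/3600 ; √disc = 73/60
  v_R = (−(13/20) + 73/60) / (2·(1/6)) = 17/10 m/s
check:
stop time T_s = (17/10)/3 = 0.5667 s
robot in T_r: 1.7000·0.2500 = 0.4250 m
robot covers 1.7000·0.5667 − ½·3.0000·0.5667² = 0.4817 m while stopping
human over T_r+T_s: 1.2000·(0.2500+0.5667) = 0.9800 m
margins: 0.1200+0.0800+0.0600 = 0.2600 m
sum ≈ 0.4250+0.4817+0.9800+0.2600 ≈ 2.1467 m = S ✓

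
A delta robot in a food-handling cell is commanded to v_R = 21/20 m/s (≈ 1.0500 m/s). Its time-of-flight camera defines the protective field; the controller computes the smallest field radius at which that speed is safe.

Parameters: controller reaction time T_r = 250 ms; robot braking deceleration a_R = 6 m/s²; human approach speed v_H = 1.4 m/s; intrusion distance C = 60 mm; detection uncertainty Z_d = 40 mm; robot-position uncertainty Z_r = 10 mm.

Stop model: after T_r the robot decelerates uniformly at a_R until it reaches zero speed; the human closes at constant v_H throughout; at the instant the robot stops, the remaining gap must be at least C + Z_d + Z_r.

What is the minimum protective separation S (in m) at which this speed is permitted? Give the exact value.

S_min = 339/320 m = 1.0594 m

T_s = v_R/a_R = (21/20)/6 = 0.1750 s
reaction-phase robot travel = 1.0500·0.2500 = 0.2625 m
braking distance = 1.0500²/(2·6.0000) = 0.0919 m
human closes 1.4000·0.4250 = 0.5950 m
residual clearance needed = 0.0600+0.0400+0.0100 = 0.1100 m
S_min ≈ 0.2625+0.0919+0.5950+0.1100  ⇒  S_min = 339/320 m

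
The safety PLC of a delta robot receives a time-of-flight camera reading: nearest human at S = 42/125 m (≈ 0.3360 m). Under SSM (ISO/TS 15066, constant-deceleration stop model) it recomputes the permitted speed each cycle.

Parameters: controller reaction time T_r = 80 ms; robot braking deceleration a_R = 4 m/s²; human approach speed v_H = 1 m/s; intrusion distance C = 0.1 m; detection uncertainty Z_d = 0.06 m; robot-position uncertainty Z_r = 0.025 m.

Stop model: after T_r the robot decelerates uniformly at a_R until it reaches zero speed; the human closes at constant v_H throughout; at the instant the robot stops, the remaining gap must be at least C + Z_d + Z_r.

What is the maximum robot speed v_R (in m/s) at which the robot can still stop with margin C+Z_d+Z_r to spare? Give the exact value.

collect terms ⇒ (1/8)·v_R² + (33/100)·v_R + (-71/1000) = 0
  disc = (33/100)² − 4·(1/8)·(-71/1000) = 361/2500 ; √disc = 19/50
  v_R = (−(33/100) + 19/50) / (2·(1/8)) = 1/5 m/s
check:
T_s = v_R/a_R = (1/5)/4 = 0.0500 s
robot in T_r: 0.2000·0.0800 = 0.0160 m
braking distance = 0.2000²/(2·4.0000) = 0.0050 m
person approaches 1.0000·(0.0800+0.0500) = 0.1300 m
C+Z_d+Z_r = 0.1000+0.0600+0.0250 = 0.1850 m
sum ≈ 0.0160+0.0050+0.1300+0.1850 ≈ 0.3360 m = S ✓

v_R_max = 1/5 m/s = 0.2000 m/s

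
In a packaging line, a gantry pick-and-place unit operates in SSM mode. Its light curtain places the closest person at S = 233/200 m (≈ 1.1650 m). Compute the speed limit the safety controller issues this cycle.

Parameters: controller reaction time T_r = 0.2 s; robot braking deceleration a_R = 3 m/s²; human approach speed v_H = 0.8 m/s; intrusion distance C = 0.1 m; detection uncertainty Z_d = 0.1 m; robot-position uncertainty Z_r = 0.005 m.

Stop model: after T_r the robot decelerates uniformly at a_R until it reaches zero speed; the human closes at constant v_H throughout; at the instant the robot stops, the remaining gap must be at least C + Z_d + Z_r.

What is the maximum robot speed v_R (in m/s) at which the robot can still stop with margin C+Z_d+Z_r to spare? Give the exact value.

at the boundary: (1/6)·v² + (7/15)·v + (-4/5) = 0
  disc = (7/15)² − 4·(1/6)·(-4/5) = 169/225 ; √disc = 13/15
  v_R = (−(7/15) + 13/15) / (2·(1/6)) = 6/5 m/s
check:
braking lasts T_s = (6/5)/3 = 0.4000 s
robot in T_r: 1.2000·0.2000 = 0.2400 m
braking distance = 1.2000²/(2·3.0000) = 0.2400 m
human closes 0.8000·0.6000 = 0.4800 m
margins: 0.1000+0.1000+0.0050 = 0.2050 m
sum ≈ 0.2400+0.2400+0.4800+0.2050 ≈ 1.1650 m = S ✓

v_R_max = 6/5 m/s = 1.2000 m/s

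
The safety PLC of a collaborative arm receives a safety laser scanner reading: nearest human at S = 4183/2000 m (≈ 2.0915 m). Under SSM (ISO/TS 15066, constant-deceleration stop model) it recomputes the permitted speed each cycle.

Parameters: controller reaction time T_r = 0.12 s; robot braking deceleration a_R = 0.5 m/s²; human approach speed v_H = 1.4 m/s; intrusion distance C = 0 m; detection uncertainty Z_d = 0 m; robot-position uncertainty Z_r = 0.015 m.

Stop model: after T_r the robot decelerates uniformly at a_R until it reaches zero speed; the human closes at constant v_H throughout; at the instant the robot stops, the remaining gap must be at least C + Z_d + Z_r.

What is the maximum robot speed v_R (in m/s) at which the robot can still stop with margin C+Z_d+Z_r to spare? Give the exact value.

v_R_max = 11/20 m/s = 0.5500 m/s

quadratic (1)·v² + (73/25)·v + (-3817/2000) = 0
  disc = (73/25)² − 4·(1)·(-3817/2000) = 40401/2500 ; √disc = 201/50
  v_R = (−(73/25) + 201/50) / (2·(1)) = 11/20 m/s
check:
stop time T_s = (11/20)/(1/2) = 1.1000 s
robot in T_r: 0.5500·0.1200 = 0.0660 m
braking distance = 0.5500²/(2·0.5000) = 0.3025 m
human over T_r+T_s: 1.4000·(0.1200+1.1000) = 1.7080 m
residual clearance needed = 0.0000+0.0000+0.0150 = 0.0150 m
sum ≈ 0.0660+0.3025+1.7080+0.0150 ≈ 2.0915 m = S ✓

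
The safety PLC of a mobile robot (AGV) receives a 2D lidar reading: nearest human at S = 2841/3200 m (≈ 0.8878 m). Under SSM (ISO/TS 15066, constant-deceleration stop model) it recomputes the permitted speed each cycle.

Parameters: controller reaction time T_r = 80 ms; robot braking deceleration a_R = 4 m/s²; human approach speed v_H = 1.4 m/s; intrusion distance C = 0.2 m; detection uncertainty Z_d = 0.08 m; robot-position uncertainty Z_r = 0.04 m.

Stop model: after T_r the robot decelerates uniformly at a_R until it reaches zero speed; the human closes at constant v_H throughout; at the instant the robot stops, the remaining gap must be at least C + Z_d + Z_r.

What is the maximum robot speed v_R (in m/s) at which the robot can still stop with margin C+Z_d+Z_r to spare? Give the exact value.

v_R_max = 17/20 m/s = 0.8500 m/s

at the boundary: (1/8)·v² + (43/100)·v + (-7293/16000) = 0
  disc = (43/100)² − 4·(1/8)·(-7293/16000) = 66049/160000 ; √disc = 257/400
  v_R = (−(43/100) + 257/400) / (2·(1/8)) = 17/20 m/s
check:
braking lasts T_s = (17/20)/4 = 0.2125 s
robot covers v_R·T_r = 0.8500·0.0800 = 0.0680 m before braking
robot under decel: 0.8500²/(2·4.0000) = 0.0903 m
human closes 1.4000·0.2925 = 0.4095 m
margins: 0.2000+0.0800+0.0400 = 0.3200 m
sum ≈ 0.0680+0.0903+0.4095+0.3200 ≈ 0.8878 m = S ✓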